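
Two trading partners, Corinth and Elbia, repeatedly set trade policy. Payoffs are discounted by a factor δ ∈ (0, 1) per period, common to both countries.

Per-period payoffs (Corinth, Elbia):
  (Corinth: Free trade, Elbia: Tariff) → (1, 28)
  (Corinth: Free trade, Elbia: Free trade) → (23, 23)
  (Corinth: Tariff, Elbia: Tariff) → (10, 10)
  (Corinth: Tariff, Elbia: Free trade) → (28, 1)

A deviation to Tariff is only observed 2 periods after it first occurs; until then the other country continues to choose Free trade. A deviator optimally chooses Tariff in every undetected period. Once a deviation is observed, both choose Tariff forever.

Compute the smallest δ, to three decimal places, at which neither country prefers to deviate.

0.527

The best deviation is to choose Tariff for all 2 undetected periods, earning 28 each, then 10 forever once detected.
Deviation value: 28(1−δ^2)/(1−δ) + 10δ^2/(1−δ); cooperation value: 23/(1−δ).
IC: 23 ≥ 28(1−δ^2) + 10δ^2 = 28 − 18δ^2.
So δ^2 ≥ 5/18, giving δ ≥ (5/18)^(1/2) ≈ 0.527.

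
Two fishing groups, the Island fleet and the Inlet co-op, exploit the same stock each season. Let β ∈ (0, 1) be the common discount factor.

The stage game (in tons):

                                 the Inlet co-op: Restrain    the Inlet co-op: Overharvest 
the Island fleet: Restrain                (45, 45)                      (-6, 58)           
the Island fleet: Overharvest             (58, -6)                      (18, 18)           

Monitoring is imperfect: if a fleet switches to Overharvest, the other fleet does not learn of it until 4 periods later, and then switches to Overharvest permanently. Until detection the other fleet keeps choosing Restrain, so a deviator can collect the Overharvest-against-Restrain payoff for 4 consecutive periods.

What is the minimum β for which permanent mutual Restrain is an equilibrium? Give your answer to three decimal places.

Deviating for the 4 undetected periods gains 58−45 = 13 per period over cooperation, then loses 45−18 = 27 per period forever once punishment starts.
Gain: 13(1 + β + … + β^3); loss: 27·β^4/(1−β).
No profitable deviation ⇔ 13(1−β^4) ≤ 27·β^4, i.e. β^4 ≥ 13/(13+27) = 13/40.
Hence β ≥ (13/40)^(1/4) ≈ 0.755.

0.755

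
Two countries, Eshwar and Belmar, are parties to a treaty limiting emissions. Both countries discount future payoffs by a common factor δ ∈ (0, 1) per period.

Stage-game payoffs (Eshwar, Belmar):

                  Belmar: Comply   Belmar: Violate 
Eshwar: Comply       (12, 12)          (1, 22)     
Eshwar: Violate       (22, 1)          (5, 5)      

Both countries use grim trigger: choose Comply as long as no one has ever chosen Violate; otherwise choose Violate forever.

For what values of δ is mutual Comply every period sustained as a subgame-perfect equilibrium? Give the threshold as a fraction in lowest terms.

10/17

Under grim trigger the critical discount factor is (T−C)/(T−P) with T = 22, C = 12, P = 5.
δ* = (22−12)/(22−5) = 10/17.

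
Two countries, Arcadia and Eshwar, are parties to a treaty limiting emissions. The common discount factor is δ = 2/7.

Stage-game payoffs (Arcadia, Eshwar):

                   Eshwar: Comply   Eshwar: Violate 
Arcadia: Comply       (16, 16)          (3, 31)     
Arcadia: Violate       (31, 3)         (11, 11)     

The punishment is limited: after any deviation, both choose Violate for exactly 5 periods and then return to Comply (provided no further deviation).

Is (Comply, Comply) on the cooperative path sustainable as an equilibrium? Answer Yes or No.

No

IC: δ+…+δ^5 ≥ (31−16)/(16−11) = 3.
At δ = 2/7: partial sum = 0.3992 < 3.0000. Cooperation not sustainable.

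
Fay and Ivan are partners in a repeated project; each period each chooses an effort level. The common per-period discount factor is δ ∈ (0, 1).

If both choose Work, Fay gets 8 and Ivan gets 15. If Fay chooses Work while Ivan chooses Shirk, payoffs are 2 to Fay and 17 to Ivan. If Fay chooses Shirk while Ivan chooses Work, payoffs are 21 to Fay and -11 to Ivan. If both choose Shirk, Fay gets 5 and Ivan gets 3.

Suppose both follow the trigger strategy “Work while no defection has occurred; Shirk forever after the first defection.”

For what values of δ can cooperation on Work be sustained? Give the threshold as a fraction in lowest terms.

13/16

Fay: cooperation gives 8 each period; deviation gives 21 once then 5 forever.
  8/(1−δ) ≥ 21 + 5δ/(1−δ) ⇒ δ ≥ 13/16.
Ivan: cooperation gives 15 each period; deviation gives 17 once then 3 forever.
  δ ≥ 2/14 = 1/7.
Both must hold, so the binding constraint is Fay's: δ ≥ 13/16.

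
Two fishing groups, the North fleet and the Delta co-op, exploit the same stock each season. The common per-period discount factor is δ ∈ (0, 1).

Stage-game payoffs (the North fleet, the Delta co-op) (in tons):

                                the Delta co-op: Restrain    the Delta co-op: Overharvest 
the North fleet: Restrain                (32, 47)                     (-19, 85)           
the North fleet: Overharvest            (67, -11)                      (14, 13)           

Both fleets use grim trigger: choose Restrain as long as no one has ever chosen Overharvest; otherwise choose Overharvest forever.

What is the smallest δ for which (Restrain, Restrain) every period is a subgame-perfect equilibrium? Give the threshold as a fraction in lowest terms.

the North fleet: cooperation gives 32 each period; deviation gives 67 once then 14 forever.
  32/(1−δ) ≥ 67 + 14δ/(1−δ) ⇒ δ ≥ 35/53.
the Delta co-op: cooperation gives 47 each period; deviation gives 85 once then 13 forever.
  δ ≥ 38/72 = 19/36.
Both must hold, so the binding constraint is the North fleet's: δ ≥ 35/53.

35/53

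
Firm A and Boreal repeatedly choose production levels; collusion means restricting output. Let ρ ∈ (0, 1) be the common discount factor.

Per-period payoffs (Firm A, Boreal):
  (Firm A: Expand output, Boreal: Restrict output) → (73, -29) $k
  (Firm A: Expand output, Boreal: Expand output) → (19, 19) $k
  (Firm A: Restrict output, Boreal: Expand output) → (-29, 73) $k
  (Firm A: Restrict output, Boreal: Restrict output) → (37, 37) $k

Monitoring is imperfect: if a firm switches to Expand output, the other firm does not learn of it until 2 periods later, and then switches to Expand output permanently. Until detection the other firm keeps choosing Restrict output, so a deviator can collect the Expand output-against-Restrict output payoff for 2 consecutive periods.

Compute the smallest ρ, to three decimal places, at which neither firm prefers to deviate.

0.816

The best deviation is to choose Expand output for all 2 undetected periods, earning 73 each, then 19 forever once detected.
Deviation value: 73(1−ρ^2)/(1−ρ) + 19ρ^2/(1−ρ); cooperation value: 37/(1−ρ).
IC: 37 ≥ 73(1−ρ^2) + 19ρ^2 = 73 − 54ρ^2.
So ρ^2 ≥ 36/54 = 2/3, giving ρ ≥ (2/3)^(1/2) ≈ 0.816.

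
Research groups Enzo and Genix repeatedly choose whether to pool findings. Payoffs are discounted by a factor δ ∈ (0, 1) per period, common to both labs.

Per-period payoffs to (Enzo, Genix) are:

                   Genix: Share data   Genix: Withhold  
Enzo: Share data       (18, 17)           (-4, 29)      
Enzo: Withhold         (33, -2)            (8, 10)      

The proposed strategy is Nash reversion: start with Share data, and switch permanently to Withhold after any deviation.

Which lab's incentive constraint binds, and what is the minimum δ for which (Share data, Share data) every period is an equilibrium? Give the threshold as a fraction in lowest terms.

Genix; δ ≥ 12/19

Enzo: cooperation gives 18 each period; deviation gives 33 once then 8 forever.
  18/(1−δ) ≥ 33 + 8δ/(1−δ) ⇒ δ ≥ 15/25 = 3/5.
Genix: cooperation gives 17 each period; deviation gives 29 once then 10 forever.
  δ ≥ 12/19.
Both must hold, so the binding constraint is Genix's: δ ≥ 12/19.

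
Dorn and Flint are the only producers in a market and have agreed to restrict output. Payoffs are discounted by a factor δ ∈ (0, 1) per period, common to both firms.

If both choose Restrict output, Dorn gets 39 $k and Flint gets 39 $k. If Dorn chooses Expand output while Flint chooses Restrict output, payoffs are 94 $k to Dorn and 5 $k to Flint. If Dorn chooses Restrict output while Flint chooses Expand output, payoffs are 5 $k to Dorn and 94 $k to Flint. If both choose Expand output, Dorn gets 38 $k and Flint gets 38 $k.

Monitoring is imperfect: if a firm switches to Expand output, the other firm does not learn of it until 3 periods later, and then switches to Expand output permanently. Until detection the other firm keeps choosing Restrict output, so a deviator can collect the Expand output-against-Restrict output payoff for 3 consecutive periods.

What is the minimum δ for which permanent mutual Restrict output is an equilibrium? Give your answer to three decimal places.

0.994

Deviating for the 3 undetected periods gains 94−39 = 55 per period over cooperation, then loses 39−38 = 1 per period forever once punishment starts.
Gain: 55(1 + δ + … + δ^2); loss: 1·δ^3/(1−δ).
No profitable deviation ⇔ 55(1−δ^3) ≤ 1·δ^3, i.e. δ^3 ≥ 55/(55+1) = 55/56.
Hence δ ≥ (55/56)^(1/3) ≈ 0.994.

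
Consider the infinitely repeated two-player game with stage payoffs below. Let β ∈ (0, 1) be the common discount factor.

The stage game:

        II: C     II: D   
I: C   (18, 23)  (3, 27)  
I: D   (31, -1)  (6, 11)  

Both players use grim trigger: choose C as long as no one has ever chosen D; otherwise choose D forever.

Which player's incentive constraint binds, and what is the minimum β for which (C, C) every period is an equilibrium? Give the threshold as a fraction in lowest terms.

I; β ≥ 13/25

For I: deviation gain 31−18 = 13, per-period punishment loss 18−6 = 12. IC gives β ≥ 13/25.
For II: gain 4, loss 12 per period, so β ≥ 4/16 = 1/4.
The tighter constraint is I's, so cooperation needs β ≥ 13/25.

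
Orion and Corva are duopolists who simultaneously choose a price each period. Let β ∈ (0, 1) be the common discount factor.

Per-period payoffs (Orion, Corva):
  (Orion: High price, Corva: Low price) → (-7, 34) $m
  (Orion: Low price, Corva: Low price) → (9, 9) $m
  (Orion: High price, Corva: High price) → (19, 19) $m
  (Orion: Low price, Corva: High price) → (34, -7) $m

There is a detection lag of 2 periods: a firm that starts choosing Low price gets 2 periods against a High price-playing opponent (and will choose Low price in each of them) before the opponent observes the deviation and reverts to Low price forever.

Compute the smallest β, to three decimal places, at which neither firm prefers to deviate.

The best deviation is to choose Low price for all 2 undetected periods, earning 34 each, then 9 forever once detected.
Deviation value: 34(1−β^2)/(1−β) + 9β^2/(1−β); cooperation value: 19/(1−β).
IC: 19 ≥ 34(1−β^2) + 9β^2 = 34 − 25β^2.
So β^2 ≥ 15/25 = 3/5, giving β ≥ (3/5)^(1/2) ≈ 0.775.

0.775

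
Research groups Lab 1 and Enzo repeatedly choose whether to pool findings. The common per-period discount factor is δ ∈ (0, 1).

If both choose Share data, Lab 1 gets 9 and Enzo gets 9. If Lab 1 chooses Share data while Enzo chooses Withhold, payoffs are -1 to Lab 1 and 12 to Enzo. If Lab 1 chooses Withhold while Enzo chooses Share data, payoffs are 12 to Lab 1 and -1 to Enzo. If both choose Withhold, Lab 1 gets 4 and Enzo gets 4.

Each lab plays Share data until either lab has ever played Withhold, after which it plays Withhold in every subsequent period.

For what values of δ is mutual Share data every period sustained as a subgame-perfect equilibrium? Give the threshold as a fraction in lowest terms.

9/(1−δ) ≥ 12 + 4δ/(1−δ)
9 ≥ 12 − 8δ
δ ≥ 3/8.

3/8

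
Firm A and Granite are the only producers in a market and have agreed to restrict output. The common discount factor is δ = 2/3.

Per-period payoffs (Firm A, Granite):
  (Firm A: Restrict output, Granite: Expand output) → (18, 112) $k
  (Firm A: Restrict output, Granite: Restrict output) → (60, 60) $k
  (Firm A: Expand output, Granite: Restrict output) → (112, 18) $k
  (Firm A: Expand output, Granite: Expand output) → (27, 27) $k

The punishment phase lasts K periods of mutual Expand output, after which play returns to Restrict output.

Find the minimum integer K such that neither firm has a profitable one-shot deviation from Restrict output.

Need Σ_{k=1}^{K} δ^k ≥ (112−60)/(60−27) = 1.5758 at δ = 2/3.
At K = 3 the sum is 1.4074 < 1.5758; at K = 4 it is 1.6049 ≥ 1.5758.
So the minimum punishment length is K = 4.

4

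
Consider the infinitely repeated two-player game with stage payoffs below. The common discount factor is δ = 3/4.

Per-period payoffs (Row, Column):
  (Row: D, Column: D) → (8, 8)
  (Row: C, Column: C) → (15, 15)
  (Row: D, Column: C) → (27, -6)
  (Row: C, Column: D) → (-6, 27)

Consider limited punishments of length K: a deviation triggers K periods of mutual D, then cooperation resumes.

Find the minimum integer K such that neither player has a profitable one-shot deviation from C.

3

No profitable deviation requires (15−8)(δ+…+δ^K) ≥ 27−15, i.e. δ+…+δ^K ≥ 12/7 ≈ 1.7143.
With δ = 3/4, the partial sums are K=1: 0.7500, K=2: 1.3125, K=3: 1.7344.
K = 3 is the first length at which the sum reaches 1.7143.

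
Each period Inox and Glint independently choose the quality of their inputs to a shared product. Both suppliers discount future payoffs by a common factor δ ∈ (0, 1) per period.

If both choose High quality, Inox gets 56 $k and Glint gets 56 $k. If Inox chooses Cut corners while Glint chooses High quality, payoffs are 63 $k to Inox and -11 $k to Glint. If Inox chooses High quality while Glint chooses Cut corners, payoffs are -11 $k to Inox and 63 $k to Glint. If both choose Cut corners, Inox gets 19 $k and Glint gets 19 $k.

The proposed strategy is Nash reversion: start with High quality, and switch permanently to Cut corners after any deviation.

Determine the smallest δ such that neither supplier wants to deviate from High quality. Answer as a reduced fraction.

Under grim trigger the critical discount factor is (T−C)/(T−P) with T = 63, C = 56, P = 19.
δ* = (63−56)/(63−19) = 7/44.

7/44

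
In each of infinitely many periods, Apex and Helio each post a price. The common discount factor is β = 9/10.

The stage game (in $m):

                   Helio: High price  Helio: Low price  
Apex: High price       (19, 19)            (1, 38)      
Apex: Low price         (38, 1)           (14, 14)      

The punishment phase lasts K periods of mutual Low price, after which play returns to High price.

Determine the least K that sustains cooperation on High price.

6

No profitable deviation requires (19−14)(β+…+β^K) ≥ 38−19, i.e. β+…+β^K ≥ 19/5 ≈ 3.8000.
With β = 9/10, the partial sums are K=1: 0.9000, K=2: 1.7100, K=3: 2.4390, K=4: 3.0951, K=5: 3.6856, K=6: 4.2170.
K = 6 is the first length at which the sum reaches 3.8000.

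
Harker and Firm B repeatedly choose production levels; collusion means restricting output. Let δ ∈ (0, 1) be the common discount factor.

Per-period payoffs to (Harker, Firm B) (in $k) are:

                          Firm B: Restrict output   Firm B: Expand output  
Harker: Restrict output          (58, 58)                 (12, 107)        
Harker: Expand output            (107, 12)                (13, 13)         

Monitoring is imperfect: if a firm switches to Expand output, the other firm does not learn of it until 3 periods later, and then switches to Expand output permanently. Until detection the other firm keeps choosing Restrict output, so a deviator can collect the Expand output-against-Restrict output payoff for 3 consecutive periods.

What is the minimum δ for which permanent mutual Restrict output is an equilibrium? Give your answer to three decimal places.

A deviator earns 107 for 3 periods, then 13 forever; cooperating earns 58 forever. Multiplying the IC by (1−δ):
58 ≥ 107(1−δ^3) + 13δ^3, so 94·δ^3 ≥ 49 and δ^3 ≥ 49/94.
δ ≥ (49/94)^(1/3) ≈ 0.805.

0.805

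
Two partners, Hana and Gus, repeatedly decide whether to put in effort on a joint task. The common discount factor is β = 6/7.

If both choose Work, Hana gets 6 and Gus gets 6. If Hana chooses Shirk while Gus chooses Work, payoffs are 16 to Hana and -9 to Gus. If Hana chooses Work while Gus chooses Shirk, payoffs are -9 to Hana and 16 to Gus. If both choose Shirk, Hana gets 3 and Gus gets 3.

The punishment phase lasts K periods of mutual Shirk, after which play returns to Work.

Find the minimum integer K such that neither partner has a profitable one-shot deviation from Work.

Need Σ_{k=1}^{K} β^k ≥ (16−6)/(6−3) = 3.3333 at β = 6/7.
At K = 5 the sum is 3.2240 < 3.3333; at K = 6 it is 3.6206 ≥ 3.3333.
So the minimum punishment length is K = 6.

6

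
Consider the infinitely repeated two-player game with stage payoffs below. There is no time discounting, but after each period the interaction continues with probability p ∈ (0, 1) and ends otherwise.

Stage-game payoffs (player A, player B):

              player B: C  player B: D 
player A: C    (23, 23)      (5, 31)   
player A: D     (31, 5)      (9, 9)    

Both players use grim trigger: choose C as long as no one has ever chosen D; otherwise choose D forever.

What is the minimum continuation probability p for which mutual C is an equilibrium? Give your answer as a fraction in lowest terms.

4/11

With no time discounting, the continuation probability p plays the role of the discount factor.
Grim-trigger IC: 23/(1−p) ≥ 31 + 9p/(1−p) ⇒ p ≥ (31−23)/(31−9) = 4/11.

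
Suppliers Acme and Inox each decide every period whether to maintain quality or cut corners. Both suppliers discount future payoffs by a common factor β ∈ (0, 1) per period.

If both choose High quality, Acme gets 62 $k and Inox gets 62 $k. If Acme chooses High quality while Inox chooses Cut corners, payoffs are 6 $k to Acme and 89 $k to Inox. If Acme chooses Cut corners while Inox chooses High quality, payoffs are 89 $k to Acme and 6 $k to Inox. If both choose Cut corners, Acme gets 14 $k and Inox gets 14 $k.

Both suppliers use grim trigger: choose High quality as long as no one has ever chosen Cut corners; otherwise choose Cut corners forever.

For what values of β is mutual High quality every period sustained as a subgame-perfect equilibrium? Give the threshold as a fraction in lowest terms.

Under grim trigger the critical discount factor is (T−C)/(T−P) with T = 89, C = 62, P = 14.
β* = (89−62)/(89−14) = 27/75 = 9/25.

9/25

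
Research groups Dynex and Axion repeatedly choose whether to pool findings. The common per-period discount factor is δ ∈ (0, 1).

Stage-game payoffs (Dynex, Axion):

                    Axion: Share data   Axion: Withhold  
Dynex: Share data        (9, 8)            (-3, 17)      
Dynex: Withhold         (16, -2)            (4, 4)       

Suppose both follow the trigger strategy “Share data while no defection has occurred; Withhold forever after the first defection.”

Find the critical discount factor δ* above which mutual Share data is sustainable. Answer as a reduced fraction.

For Dynex: deviation gain 16−9 = 7, per-period punishment loss 9−4 = 5. IC gives δ ≥ 7/12.
For Axion: gain 9, loss 4 per period, so δ ≥ 9/13.
The tighter constraint is Axion's, so cooperation needs δ ≥ 9/13.

9/13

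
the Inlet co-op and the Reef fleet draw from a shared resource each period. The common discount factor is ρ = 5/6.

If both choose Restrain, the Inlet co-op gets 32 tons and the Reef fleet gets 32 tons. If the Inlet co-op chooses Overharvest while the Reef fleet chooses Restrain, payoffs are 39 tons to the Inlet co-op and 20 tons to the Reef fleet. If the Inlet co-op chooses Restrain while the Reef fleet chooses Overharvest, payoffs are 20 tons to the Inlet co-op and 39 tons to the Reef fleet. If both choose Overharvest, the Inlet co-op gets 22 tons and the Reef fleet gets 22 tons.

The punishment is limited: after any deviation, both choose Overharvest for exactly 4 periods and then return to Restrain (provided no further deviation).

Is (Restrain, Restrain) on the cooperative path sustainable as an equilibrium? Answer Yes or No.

Yes

IC: ρ+…+ρ^4 ≥ (39−32)/(32−22) = 7/10.
At ρ = 5/6: partial sum = 2.5887 ≥ 0.7000. Cooperation sustainable.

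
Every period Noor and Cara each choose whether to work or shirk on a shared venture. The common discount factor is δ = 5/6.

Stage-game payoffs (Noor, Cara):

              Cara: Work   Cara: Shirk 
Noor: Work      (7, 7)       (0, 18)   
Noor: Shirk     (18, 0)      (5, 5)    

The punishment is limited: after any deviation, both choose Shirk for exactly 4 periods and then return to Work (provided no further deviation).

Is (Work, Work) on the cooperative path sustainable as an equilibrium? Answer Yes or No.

No

Comparing payoff streams over the 5 periods until play realigns: cooperate → 7(1+δ+…+δ^4); deviate → 18 + 5(δ+…+δ^4).
Cooperation is sustained iff (7−5)(δ+…+δ^4) ≥ 18−7.
δ+…+δ^4 = 5/6·(1−(5/6)^4)/(1−5/6) = 2.5887, and (18−7)/(7−5) = 5.5000.
2.5887 < 5.5000, so cooperation is not sustainable.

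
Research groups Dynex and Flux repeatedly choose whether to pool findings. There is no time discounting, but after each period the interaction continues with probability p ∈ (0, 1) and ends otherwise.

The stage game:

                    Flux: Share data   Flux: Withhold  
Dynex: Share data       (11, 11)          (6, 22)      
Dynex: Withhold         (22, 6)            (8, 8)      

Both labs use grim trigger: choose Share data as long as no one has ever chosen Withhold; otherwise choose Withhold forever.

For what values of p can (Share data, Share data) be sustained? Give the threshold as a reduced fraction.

11/14

With no time discounting, the continuation probability p plays the role of the discount factor.
Grim-trigger IC: 11/(1−p) ≥ 22 + 8p/(1−p) ⇒ p ≥ (22−11)/(22−8) = 11/14.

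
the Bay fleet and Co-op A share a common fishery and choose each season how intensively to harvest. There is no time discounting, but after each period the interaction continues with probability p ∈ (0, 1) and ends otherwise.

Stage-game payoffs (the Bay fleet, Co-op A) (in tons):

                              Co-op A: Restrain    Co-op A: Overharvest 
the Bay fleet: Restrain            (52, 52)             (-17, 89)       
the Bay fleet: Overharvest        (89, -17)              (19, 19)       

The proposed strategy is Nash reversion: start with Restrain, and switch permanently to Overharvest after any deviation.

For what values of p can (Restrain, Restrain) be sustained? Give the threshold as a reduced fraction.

With no time discounting, the continuation probability p plays the role of the discount factor.
Grim-trigger IC: 52/(1−p) ≥ 89 + 19p/(1−p) ⇒ p ≥ (89−52)/(89−19) = 37/70.

37/70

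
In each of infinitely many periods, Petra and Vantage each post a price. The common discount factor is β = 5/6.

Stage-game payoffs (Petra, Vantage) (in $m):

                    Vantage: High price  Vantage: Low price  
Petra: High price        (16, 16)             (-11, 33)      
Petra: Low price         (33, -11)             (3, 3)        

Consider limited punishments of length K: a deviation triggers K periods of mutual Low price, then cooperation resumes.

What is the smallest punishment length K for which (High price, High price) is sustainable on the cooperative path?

2

Need Σ_{k=1}^{K} β^k ≥ (33−16)/(16−3) = 1.3077 at β = 5/6.
At K = 1 the sum is 0.8333 < 1.3077; at K = 2 it is 1.5278 ≥ 1.3077.
So the minimum punishment length is K = 2.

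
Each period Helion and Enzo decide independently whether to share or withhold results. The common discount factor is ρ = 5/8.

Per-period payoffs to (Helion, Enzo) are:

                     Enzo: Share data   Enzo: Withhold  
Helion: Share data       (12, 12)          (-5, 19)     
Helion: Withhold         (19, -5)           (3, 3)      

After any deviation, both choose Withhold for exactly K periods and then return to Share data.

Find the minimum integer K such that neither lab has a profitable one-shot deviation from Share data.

Need Σ_{k=1}^{K} ρ^k ≥ (19−12)/(12−3) = 0.7778 at ρ = 5/8.
At K = 1 the sum is 0.6250 < 0.7778; at K = 2 it is 1.0156 ≥ 0.7778.
So the minimum punishment length is K = 2.

2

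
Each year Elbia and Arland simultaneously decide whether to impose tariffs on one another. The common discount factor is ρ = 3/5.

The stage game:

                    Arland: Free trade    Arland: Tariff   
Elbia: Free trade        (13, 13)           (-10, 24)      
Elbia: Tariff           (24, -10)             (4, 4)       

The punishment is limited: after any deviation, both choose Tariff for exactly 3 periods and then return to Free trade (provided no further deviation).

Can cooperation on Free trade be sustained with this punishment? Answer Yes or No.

No

IC: ρ+…+ρ^3 ≥ (24−13)/(13−4) = 11/9.
At ρ = 3/5: partial sum = 1.1760 < 1.2222. Cooperation not sustainable.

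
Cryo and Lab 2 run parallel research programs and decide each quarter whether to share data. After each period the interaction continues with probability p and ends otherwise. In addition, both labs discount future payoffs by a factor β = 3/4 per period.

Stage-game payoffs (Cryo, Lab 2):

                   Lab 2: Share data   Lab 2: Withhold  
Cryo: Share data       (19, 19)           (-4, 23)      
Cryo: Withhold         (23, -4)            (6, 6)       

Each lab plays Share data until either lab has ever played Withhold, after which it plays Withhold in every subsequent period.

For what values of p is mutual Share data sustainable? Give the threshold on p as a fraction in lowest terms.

16/51

Expected continuation weight on next period's payoff is β·p = 3/4·p, which plays the role of the discount factor.
Cooperation requires 3/4·p ≥ (23−19)/(23−6) = 4/17, hence p ≥ 16/51.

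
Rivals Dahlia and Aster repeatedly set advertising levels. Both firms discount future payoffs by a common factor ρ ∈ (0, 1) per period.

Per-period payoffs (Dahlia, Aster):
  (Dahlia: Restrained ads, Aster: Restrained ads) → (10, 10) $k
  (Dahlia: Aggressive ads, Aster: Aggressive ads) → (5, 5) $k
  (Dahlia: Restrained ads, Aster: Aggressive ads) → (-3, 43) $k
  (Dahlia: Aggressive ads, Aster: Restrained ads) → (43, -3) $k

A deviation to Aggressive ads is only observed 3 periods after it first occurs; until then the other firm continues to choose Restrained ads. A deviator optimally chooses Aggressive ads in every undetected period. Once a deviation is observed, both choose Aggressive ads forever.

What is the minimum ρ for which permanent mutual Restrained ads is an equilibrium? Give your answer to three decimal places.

0.954

Deviating for the 3 undetected periods gains 43−10 = 33 per period over cooperation, then loses 10−5 = 5 per period forever once punishment starts.
Gain: 33(1 + ρ + … + ρ^2); loss: 5·ρ^3/(1−ρ).
No profitable deviation ⇔ 33(1−ρ^3) ≤ 5·ρ^3, i.e. ρ^3 ≥ 33/(33+5) = 33/38.
Hence ρ ≥ (33/38)^(1/3) ≈ 0.954.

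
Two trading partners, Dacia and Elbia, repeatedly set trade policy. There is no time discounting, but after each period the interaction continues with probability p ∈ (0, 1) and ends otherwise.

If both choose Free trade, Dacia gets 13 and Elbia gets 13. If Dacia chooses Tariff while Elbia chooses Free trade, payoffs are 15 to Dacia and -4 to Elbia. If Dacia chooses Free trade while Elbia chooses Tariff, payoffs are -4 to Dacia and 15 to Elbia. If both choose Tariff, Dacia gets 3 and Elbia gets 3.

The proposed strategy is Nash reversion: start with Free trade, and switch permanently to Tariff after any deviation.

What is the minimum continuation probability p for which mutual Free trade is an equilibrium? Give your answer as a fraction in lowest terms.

Expected cooperation value is 13 + p·13 + p²·13 + … = 13/(1−p); deviation gives 15 + p·3/(1−p).
13 ≥ 15(1−p) + 3p ⇒ 12p ≥ 2 ⇒ p ≥ 2/12 = 1/6.

1/6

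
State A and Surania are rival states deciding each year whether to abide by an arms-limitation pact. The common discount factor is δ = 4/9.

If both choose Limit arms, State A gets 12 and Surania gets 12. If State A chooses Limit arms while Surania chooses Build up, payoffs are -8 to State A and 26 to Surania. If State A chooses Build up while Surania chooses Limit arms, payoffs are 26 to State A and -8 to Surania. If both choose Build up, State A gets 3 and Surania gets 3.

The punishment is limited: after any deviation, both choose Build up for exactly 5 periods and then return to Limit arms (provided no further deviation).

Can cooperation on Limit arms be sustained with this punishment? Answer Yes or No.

Comparing payoff streams over the 6 periods until play realigns: cooperate → 12(1+δ+…+δ^5); deviate → 26 + 3(δ+…+δ^5).
Cooperation is sustained iff (12−3)(δ+…+δ^5) ≥ 26−12.
δ+…+δ^5 = 4/9·(1−(4/9)^5)/(1−4/9) = 0.7861, and (26−12)/(12−3) = 1.5556.
0.7861 < 1.5556, so cooperation is not sustainable.

No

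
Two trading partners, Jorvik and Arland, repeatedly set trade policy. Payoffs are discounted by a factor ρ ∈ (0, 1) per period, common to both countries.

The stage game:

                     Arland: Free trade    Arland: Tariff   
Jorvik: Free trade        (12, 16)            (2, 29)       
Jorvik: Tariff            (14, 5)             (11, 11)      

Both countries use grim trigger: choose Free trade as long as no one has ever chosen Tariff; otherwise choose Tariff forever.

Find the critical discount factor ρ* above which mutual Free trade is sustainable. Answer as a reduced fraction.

13/18

Jorvik's threshold: (14−12)/(14−11) = 2/3.
Arland's threshold: (29−16)/(29−11) = 13/18.
2/3 < 13/18, so Arland binds and ρ* = 13/18.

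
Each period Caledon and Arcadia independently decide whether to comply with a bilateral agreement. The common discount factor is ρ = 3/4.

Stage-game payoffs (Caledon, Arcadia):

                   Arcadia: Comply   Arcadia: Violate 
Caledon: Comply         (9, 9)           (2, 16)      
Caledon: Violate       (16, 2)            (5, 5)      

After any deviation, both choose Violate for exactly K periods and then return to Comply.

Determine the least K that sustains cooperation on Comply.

4

IC: ρ(1−ρ^K)/(1−ρ) ≥ (16−9)/(9−5) = 7/4.
With ρ = 3/4: need 1 − ρ^K ≥ 7/4·(1−3/4)/(3/4), i.e. ρ^K ≤ 0.4167.
Since (3/4)^3 = 0.4219 and (3/4)^4 = 0.3164, the smallest such K is 4.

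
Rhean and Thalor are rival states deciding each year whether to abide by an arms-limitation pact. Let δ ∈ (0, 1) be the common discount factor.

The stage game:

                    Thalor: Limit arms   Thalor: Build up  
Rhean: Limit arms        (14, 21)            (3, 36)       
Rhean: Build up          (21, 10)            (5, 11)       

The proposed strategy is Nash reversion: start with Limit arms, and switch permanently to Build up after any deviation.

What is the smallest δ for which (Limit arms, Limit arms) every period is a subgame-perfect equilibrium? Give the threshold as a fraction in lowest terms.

3/5

For Rhean: deviation gain 21−14 = 7, per-period punishment loss 14−5 = 9. IC gives δ ≥ 7/16.
For Thalor: gain 15, loss 10 per period, so δ ≥ 15/25 = 3/5.
The tighter constraint is Thalor's, so cooperation needs δ ≥ 3/5.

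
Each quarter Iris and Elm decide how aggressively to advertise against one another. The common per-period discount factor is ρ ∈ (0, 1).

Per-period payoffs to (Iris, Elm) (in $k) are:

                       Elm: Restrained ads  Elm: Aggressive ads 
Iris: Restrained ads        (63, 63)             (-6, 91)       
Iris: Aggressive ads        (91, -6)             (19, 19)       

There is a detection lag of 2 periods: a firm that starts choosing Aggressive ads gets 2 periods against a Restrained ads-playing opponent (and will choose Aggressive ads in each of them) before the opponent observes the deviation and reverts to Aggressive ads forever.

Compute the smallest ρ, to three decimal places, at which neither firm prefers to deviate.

A deviator earns 91 for 2 periods, then 19 forever; cooperating earns 63 forever. Multiplying the IC by (1−ρ):
63 ≥ 91(1−ρ^2) + 19ρ^2, so 72·ρ^2 ≥ 28 and ρ^2 ≥ 7/18.
ρ ≥ (7/18)^(1/2) ≈ 0.624.

0.624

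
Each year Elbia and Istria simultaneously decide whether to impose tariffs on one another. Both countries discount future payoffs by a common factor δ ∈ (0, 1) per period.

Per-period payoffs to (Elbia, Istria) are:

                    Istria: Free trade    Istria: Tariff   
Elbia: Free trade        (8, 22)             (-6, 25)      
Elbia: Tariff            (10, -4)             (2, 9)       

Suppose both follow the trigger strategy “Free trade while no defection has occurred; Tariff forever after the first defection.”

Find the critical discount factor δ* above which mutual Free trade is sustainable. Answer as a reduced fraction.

1/4

Elbia: cooperation gives 8 each period; deviation gives 10 once then 2 forever.
  8/(1−δ) ≥ 10 + 2δ/(1−δ) ⇒ δ ≥ 2/8 = 1/4.
Istria: cooperation gives 22 each period; deviation gives 25 once then 9 forever.
  δ ≥ 3/16.
Both must hold, so the binding constraint is Elbia's: δ ≥ 1/4.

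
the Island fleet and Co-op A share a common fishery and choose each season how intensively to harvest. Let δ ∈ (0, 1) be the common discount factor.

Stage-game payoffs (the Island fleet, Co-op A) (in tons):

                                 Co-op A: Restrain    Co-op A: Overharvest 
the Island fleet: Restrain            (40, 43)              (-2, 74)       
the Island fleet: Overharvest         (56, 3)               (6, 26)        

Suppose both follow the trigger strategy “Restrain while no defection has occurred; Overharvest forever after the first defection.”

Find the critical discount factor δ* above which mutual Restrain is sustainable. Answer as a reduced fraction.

the Island fleet's threshold: (56−40)/(56−6) = 8/25.
Co-op A's threshold: (74−43)/(74−26) = 31/48.
8/25 < 31/48, so Co-op A binds and δ* = 31/48.

31/48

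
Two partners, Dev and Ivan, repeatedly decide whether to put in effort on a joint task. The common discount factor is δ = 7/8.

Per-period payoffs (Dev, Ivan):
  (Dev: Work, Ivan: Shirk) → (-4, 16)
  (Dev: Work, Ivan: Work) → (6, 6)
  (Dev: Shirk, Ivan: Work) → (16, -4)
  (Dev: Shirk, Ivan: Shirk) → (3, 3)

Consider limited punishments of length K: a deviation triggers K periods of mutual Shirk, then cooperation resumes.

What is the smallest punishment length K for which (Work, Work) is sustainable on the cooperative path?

5

Need Σ_{k=1}^{K} δ^k ≥ (16−6)/(6−3) = 3.3333 at δ = 7/8.
At K = 4 the sum is 2.8967 < 3.3333; at K = 5 it is 3.4096 ≥ 3.3333.
So the minimum punishment length is K = 5.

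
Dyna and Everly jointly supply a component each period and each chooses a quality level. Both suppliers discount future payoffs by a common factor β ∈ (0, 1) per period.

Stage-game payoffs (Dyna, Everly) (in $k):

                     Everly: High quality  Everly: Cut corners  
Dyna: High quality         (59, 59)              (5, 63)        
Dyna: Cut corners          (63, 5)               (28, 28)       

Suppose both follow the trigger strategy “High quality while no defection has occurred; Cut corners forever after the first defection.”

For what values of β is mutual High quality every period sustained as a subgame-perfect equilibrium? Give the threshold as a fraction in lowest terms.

59/(1−β) ≥ 63 + 28β/(1−β)
59 ≥ 63 − 35β
β ≥ 4/35.

4/35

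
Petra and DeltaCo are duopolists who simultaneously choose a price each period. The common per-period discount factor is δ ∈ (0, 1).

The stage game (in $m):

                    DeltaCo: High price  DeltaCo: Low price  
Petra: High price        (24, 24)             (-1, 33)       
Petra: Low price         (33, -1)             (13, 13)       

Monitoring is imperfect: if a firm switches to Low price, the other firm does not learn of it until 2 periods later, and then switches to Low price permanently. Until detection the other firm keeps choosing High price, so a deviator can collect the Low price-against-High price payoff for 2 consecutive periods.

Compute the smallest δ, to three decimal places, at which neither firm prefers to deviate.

The best deviation is to choose Low price for all 2 undetected periods, earning 33 each, then 13 forever once detected.
Deviation value: 33(1−δ^2)/(1−δ) + 13δ^2/(1−δ); cooperation value: 24/(1−δ).
IC: 24 ≥ 33(1−δ^2) + 13δ^2 = 33 − 20δ^2.
So δ^2 ≥ 9/20, giving δ ≥ (9/20)^(1/2) ≈ 0.671.

0.671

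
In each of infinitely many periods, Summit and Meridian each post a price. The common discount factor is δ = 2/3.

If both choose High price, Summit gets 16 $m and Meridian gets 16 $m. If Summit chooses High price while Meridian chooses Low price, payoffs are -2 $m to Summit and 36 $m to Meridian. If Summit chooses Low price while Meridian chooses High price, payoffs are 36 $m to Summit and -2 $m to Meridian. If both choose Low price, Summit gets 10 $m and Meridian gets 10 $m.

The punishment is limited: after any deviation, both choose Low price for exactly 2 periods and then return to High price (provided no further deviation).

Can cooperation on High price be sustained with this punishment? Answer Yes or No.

IC: δ+…+δ^2 ≥ (36−16)/(16−10) = 10/3.
At δ = 2/3: partial sum = 1.1111 < 3.3333. Cooperation not sustainable.

No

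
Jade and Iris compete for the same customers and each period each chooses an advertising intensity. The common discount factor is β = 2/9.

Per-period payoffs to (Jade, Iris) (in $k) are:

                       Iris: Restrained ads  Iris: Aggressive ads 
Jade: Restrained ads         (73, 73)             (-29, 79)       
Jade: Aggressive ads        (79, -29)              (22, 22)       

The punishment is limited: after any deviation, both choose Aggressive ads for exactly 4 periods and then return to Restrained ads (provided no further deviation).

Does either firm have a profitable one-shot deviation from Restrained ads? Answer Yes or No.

No

A one-shot deviation gives 79 now, then 22 for 4 periods, then back to 73.
Gain from deviating: (79−73) today; loss: (73−22) in each of the next 4 periods.
No-deviation condition: (73−22)(β+…+β^4) ≥ 79−73, i.e. β+…+β^4 ≥ 2/17.
At β = 2/9: β+…+β^4 = 0.2850 ≥ 0.1176.
So cooperation is sustainable.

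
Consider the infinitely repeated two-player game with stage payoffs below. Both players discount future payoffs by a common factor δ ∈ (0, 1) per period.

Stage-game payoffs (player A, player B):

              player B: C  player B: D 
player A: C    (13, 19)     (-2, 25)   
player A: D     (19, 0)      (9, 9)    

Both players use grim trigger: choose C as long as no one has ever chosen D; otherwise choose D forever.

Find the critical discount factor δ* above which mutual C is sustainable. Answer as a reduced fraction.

player A's threshold: (19−13)/(19−9) = 3/5.
player B's threshold: (25−19)/(25−9) = 3/8.
3/5 > 3/8, so player A binds and δ* = 3/5.

3/5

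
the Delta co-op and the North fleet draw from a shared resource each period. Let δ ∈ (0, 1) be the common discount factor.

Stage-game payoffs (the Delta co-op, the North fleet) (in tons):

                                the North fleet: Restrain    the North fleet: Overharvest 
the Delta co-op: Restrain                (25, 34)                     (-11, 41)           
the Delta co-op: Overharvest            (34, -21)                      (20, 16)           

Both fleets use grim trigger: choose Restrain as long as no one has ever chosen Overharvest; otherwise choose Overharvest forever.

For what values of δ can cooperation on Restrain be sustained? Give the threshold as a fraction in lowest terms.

9/14

the Delta co-op's threshold: (34−25)/(34−20) = 9/14.
the North fleet's threshold: (41−34)/(41−16) = 7/25.
9/14 > 7/25, so the Delta co-op binds and δ* = 9/14.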